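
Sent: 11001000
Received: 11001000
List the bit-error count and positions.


XOR: 00000000

0 errors (received matches sent)


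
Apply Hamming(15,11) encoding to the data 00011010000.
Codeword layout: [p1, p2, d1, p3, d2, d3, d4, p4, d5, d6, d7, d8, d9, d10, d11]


Parity bits: p1=1, p2=0, p3=1, p4=0

100100101010000


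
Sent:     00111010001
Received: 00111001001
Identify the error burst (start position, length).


XOR: 00000011000

Burst at position 6, length 2


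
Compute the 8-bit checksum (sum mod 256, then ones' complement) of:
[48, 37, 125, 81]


Sum = 291 mod 256 = 35
Complement = 220

220


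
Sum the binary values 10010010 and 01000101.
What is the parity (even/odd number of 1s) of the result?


10010010 = 146
01000101 = 69
Sum = 215 = 11010111
1s count = 6

even parity (6 ones in 11010111)


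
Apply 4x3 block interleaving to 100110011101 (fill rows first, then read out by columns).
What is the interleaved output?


Matrix:
  100
  110
  011
  101
Read columns: 110101100011

110101100011


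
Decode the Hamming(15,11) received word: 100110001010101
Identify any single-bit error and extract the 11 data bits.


Syndrome = 0: no error detected

Data: 01001010101 (no errors)


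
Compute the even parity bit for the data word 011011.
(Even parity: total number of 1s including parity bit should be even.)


Number of 1s in data: 4
Parity bit: 0

0


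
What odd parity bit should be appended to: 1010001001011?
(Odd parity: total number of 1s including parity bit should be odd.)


Number of 1s in data: 6
Parity bit: 1

1


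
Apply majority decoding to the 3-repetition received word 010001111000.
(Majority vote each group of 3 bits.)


Groups: 010, 001, 111, 000
Majority votes: 0010

0010


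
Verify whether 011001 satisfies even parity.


Number of 1s: 3

No, parity error (3 ones)


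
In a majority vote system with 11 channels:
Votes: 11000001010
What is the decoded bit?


Ones: 4 out of 11
Threshold: 6

0 (4/11 voted 1)


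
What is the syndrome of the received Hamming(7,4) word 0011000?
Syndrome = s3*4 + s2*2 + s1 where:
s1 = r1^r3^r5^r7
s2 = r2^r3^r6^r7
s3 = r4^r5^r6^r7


s1=1, s2=1, s3=1

Syndrome = 7 (error at position 7)


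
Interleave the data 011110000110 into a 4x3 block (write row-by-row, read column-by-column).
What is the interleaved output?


Matrix:
  011
  110
  000
  110
Read columns: 010111011000

010111011000


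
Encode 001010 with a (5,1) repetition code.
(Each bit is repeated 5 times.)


Each bit -> 5 copies

000000000011111000001111100000


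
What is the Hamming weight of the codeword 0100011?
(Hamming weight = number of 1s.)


Counting 1s in 0100011

3


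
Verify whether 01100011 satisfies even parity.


Number of 1s: 4

Yes, parity is correct (4 ones)


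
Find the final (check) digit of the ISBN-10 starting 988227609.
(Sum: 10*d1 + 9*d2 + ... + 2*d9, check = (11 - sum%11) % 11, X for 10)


Weighted sum: 329
329 mod 11 = 10

Check digit: 1


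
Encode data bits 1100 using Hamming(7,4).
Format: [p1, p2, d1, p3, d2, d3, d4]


Parity bits: p1=0, p2=1, p3=1

0111100


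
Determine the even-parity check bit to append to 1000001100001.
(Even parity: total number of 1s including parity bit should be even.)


Number of 1s in data: 4
Parity bit: 0

0


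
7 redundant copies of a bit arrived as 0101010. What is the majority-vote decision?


Ones: 3 out of 7
Threshold: 4

0 (3/7 voted 1)


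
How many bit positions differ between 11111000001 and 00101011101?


XOR: 11010011100
Count of 1s: 6

6


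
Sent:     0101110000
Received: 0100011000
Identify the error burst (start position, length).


XOR: 0001101000

Burst at position 3, length 4


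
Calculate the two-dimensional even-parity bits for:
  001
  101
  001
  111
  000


Row parities: 10110
Column parities: 010

Row P: 10110, Col P: 010, Corner: 1


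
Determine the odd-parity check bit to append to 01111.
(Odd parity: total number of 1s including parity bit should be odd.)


Number of 1s in data: 4
Parity bit: 1

1


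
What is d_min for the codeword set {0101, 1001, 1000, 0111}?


Comparing all pairs, minimum distance: 1
Can detect 0 errors, correct 0 errors

1


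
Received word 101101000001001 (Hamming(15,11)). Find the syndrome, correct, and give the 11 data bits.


Syndrome = 3: error at position 3

Data: 00100001001 (corrected bit 3)


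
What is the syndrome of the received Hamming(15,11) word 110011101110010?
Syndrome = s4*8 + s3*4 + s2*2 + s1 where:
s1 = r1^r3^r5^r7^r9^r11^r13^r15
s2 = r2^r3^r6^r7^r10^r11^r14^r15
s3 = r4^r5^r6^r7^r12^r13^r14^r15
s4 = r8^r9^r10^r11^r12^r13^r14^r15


s1=1, s2=0, s3=0, s4=0

Syndrome = 1 (error at position 1)


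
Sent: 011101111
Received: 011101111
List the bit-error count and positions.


XOR: 000000000

0 errors (received matches sent)


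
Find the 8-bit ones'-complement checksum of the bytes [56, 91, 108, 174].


Sum = 429 mod 256 = 173
Complement = 82

82


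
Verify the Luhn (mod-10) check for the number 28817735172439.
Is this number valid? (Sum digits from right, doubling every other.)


Luhn sum = 75
75 mod 10 = 5

Invalid (Luhn sum mod 10 = 5)


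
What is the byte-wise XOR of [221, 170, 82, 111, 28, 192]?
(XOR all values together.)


XOR chain: 221 ^ 170 ^ 82 ^ 111 ^ 28 ^ 192 = 150

150


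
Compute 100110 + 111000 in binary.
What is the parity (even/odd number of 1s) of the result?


100110 = 38
111000 = 56
Sum = 94 = 1011110
1s count = 5

odd parity (5 ones in 1011110)


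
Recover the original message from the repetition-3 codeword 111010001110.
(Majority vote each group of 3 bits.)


Groups: 111, 010, 001, 110
Majority votes: 1001

1001


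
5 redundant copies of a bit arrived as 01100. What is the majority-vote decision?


Ones: 2 out of 5
Threshold: 3

0 (2/5 voted 1)


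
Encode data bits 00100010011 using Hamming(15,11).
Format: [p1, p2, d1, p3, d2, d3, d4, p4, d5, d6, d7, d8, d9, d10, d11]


Parity bits: p1=0, p2=0, p3=1, p4=1

000101010010011


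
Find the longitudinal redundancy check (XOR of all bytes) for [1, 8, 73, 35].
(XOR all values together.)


XOR chain: 1 ^ 8 ^ 73 ^ 35 = 99

99


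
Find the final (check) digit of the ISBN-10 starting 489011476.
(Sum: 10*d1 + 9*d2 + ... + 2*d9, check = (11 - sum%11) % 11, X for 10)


Weighted sum: 244
244 mod 11 = 2

Check digit: 9


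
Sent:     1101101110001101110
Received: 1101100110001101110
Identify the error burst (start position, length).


XOR: 0000001000000000000

Burst at position 6, length 1


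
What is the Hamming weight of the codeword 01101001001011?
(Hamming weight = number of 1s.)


Counting 1s in 01101001001011

7


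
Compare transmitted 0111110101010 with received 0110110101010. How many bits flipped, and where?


XOR: 0001000000000

1 error(s) at position(s): 3


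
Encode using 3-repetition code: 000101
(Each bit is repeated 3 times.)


Each bit -> 3 copies

000000000111000111


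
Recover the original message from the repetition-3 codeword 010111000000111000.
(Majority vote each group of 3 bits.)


Groups: 010, 111, 000, 000, 111, 000
Majority votes: 010010

010010


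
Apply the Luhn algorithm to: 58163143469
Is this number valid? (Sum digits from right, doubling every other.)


Luhn sum = 47
47 mod 10 = 7

Invalid (Luhn sum mod 10 = 7)


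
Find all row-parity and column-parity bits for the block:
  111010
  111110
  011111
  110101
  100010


Row parities: 01100
Column parities: 001100

Row P: 01100, Col P: 001100, Corner: 0


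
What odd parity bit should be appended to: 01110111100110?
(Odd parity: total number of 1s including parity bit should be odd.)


Number of 1s in data: 9
Parity bit: 0

0


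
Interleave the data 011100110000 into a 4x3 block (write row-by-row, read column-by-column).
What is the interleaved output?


Matrix:
  011
  100
  110
  000
Read columns: 011010101000

011010101000


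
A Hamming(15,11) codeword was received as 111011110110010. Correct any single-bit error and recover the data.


Syndrome = 3: error at position 3

Data: 01110110010 (corrected bit 3)


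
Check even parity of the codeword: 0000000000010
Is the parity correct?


Number of 1s: 1

No, parity error (1 ones)


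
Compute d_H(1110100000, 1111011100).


XOR: 0001111100
Count of 1s: 5

5


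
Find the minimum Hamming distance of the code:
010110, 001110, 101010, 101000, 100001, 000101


Comparing all pairs, minimum distance: 1
Can detect 0 errors, correct 0 errors

1


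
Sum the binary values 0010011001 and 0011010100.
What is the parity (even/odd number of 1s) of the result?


0010011001 = 153
0011010100 = 212
Sum = 365 = 101101101
1s count = 6

even parity (6 ones in 101101101)


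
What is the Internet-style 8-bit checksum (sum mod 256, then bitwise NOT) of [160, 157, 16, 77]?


Sum = 410 mod 256 = 154
Complement = 101

101


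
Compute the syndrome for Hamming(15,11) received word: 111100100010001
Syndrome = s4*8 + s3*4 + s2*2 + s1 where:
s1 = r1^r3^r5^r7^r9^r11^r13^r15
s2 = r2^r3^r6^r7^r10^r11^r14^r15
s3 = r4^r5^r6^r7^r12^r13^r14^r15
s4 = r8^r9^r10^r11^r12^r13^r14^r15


s1=1, s2=1, s3=1, s4=0

Syndrome = 7 (error at position 7)


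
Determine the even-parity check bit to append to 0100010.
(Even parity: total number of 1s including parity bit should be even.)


Number of 1s in data: 2
Parity bit: 0

0


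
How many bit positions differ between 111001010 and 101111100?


XOR: 010110110
Count of 1s: 5

5


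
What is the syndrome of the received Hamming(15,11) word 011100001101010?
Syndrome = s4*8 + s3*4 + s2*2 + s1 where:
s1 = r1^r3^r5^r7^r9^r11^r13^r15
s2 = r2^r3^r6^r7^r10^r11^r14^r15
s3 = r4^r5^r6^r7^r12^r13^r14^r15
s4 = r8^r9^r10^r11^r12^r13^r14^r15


s1=0, s2=0, s3=1, s4=0

Syndrome = 4 (error at position 4)


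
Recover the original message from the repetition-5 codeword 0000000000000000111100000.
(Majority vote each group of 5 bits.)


Groups: 00000, 00000, 00000, 01111, 00000
Majority votes: 00010

00010


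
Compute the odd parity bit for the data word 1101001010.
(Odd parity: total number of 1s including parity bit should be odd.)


Number of 1s in data: 5
Parity bit: 0

0


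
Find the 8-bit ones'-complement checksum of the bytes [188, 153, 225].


Sum = 566 mod 256 = 54
Complement = 201

201


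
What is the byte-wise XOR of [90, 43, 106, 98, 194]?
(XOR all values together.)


XOR chain: 90 ^ 43 ^ 106 ^ 98 ^ 194 = 187

187


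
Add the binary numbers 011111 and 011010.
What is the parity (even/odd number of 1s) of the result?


011111 = 31
011010 = 26
Sum = 57 = 111001
1s count = 4

even parity (4 ones in 111001)


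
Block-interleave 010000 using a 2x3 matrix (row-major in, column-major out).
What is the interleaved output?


Matrix:
  010
  000
Read columns: 001000

001000


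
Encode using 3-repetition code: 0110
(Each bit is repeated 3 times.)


Each bit -> 3 copies

000111111000


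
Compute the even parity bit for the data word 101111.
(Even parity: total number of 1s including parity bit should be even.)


Number of 1s in data: 5
Parity bit: 1

1


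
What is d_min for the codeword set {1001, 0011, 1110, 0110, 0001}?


Comparing all pairs, minimum distance: 1
Can detect 0 errors, correct 0 errors

1


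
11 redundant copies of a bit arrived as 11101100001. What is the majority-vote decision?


Ones: 6 out of 11
Threshold: 6

1 (6/11 voted 1)


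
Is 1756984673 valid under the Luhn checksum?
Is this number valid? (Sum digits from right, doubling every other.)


Luhn sum = 55
55 mod 10 = 5

Invalid (Luhn sum mod 10 = 5)


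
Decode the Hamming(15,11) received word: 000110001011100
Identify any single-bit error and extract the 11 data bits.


Syndrome = 2: error at position 2

Data: 01001011100 (corrected bit 2)


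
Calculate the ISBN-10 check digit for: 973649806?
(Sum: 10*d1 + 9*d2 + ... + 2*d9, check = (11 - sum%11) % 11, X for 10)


Weighted sum: 332
332 mod 11 = 2

Check digit: 9


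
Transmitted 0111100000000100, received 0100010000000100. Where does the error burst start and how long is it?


XOR: 0011110000000000

Burst at position 2, length 4


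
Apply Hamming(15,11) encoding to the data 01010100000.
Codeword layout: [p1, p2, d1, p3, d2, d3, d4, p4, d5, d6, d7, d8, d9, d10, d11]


Parity bits: p1=0, p2=0, p3=0, p4=1

000010110100000


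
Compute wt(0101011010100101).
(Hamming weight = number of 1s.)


Counting 1s in 0101011010100101

8


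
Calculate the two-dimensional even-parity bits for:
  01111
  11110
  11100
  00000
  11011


Row parities: 00100
Column parities: 10110

Row P: 00100, Col P: 10110, Corner: 1


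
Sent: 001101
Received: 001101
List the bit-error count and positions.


XOR: 000000

0 errors (received matches sent)


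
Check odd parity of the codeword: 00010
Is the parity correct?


Number of 1s: 1

Yes, parity is correct (1 ones)


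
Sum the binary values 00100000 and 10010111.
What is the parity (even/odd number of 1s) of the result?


00100000 = 32
10010111 = 151
Sum = 183 = 10110111
1s count = 6

even parity (6 ones in 10110111)


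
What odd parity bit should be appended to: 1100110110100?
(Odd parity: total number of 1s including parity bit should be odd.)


Number of 1s in data: 7
Parity bit: 0

0


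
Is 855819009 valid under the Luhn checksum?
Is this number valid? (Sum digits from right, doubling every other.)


Luhn sum = 40
40 mod 10 = 0

Valid (Luhn sum mod 10 = 0)


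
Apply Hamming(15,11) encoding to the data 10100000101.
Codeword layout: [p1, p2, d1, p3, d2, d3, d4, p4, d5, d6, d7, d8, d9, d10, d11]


Parity bits: p1=1, p2=1, p3=1, p4=0

111101000000101


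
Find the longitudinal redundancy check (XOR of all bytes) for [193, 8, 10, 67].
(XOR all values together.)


XOR chain: 193 ^ 8 ^ 10 ^ 67 = 128

128


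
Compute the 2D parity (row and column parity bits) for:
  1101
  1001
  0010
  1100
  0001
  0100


Row parities: 101011
Column parities: 1111

Row P: 101011, Col P: 1111, Corner: 0


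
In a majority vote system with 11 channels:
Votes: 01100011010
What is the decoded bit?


Ones: 5 out of 11
Threshold: 6

0 (5/11 voted 1)


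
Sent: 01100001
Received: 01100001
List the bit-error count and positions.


XOR: 00000000

0 errors (received matches sent)


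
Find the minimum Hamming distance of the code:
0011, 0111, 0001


Comparing all pairs, minimum distance: 1
Can detect 0 errors, correct 0 errors

1


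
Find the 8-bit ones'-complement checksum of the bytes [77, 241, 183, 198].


Sum = 699 mod 256 = 187
Complement = 68

68


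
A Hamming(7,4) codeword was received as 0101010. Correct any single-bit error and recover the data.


Syndrome = 0: no error detected

Data: 0010 (no errors)


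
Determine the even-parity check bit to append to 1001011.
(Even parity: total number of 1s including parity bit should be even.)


Number of 1s in data: 4
Parity bit: 0

0


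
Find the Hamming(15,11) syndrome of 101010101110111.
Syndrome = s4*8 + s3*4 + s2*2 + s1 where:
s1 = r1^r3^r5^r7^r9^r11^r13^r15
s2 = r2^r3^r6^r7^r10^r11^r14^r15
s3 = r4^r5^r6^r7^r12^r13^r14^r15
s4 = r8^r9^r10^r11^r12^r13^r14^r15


s1=0, s2=0, s3=1, s4=0

Syndrome = 4 (error at position 4)


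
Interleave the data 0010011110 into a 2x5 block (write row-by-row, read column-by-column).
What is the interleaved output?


Matrix:
  00100
  11110
Read columns: 0101110100

0101110100


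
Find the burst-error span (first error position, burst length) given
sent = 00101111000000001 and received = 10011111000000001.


XOR: 10110000000000000

Burst at position 0, length 4


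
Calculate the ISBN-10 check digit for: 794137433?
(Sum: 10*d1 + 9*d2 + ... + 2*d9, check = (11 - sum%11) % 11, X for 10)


Weighted sum: 274
274 mod 11 = 10

Check digit: 1


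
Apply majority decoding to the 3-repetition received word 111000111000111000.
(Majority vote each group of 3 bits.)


Groups: 111, 000, 111, 000, 111, 000
Majority votes: 101010

101010


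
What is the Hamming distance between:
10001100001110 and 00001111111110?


XOR: 10000011110000
Count of 1s: 5

5


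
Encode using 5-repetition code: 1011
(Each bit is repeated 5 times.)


Each bit -> 5 copies

11111000001111111111


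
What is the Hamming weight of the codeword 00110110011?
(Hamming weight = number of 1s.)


Counting 1s in 00110110011

6


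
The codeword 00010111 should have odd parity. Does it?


Number of 1s: 4

No, parity error (4 ones)


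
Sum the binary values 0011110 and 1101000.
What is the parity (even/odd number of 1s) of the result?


0011110 = 30
1101000 = 104
Sum = 134 = 10000110
1s count = 3

odd parity (3 ones in 10000110)


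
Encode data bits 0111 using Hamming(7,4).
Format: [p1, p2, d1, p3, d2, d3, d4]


Parity bits: p1=0, p2=0, p3=1

0001111


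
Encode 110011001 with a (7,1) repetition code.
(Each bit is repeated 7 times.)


Each bit -> 7 copies

111111111111110000000000000011111111111111000000000000001111111


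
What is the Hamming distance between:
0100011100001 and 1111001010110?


XOR: 1011010110111
Count of 1s: 9

9


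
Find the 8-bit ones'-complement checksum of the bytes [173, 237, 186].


Sum = 596 mod 256 = 84
Complement = 171

171


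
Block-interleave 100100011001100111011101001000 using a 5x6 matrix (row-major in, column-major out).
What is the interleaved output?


Matrix:
  100100
  011001
  100111
  011101
  001000
Read columns: 101000101001011101100010001110

101000101001011101100010001110


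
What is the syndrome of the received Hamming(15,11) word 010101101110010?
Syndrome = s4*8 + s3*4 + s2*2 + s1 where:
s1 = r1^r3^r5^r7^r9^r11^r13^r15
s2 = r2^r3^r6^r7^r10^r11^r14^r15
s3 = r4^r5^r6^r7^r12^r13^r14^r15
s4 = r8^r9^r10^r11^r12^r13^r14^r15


s1=1, s2=0, s3=0, s4=0

Syndrome = 1 (error at position 1)


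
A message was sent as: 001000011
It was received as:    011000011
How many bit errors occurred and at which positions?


XOR: 010000000

1 error(s) at position(s): 1


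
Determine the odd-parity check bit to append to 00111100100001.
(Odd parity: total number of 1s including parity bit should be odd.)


Number of 1s in data: 6
Parity bit: 1

1


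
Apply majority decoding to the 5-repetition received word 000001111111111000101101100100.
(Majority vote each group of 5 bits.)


Groups: 00000, 11111, 11111, 00010, 11011, 00100
Majority votes: 011010

011010


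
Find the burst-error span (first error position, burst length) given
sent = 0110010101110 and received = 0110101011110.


XOR: 0000111110000

Burst at position 4, length 5


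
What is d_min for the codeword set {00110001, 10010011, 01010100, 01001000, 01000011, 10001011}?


Comparing all pairs, minimum distance: 2
Can detect 1 errors, correct 0 errors

2


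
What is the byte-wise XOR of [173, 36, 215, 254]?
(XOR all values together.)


XOR chain: 173 ^ 36 ^ 215 ^ 254 = 160

160


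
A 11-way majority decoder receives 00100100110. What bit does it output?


Ones: 4 out of 11
Threshold: 6

0 (4/11 voted 1)


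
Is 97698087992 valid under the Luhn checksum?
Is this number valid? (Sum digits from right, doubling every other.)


Luhn sum = 70
70 mod 10 = 0

Valid (Luhn sum mod 10 = 0)


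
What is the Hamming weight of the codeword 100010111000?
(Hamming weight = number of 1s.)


Counting 1s in 100010111000

5


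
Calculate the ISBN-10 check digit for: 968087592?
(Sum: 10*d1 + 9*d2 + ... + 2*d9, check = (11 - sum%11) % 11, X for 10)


Weighted sum: 342
342 mod 11 = 1

Check digit: X


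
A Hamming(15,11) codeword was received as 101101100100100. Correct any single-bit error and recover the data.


Syndrome = 0: no error detected

Data: 10110100100 (no errors)


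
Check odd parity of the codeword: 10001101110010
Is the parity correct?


Number of 1s: 7

Yes, parity is correct (7 ones)


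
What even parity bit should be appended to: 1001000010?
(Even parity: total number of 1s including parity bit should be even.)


Number of 1s in data: 3
Parity bit: 1

1


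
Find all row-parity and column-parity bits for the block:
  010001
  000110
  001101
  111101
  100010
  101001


Row parities: 001101
Column parities: 101100

Row P: 001101, Col P: 101100, Corner: 1


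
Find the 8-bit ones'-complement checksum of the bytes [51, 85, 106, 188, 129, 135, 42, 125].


Sum = 861 mod 256 = 93
Complement = 162

162


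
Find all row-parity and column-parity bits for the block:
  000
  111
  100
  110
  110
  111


Row parities: 011001
Column parities: 100

Row P: 011001, Col P: 100, Corner: 1


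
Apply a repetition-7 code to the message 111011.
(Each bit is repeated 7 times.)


Each bit -> 7 copies

111111111111111111111000000011111111111111


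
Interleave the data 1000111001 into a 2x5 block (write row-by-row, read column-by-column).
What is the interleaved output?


Matrix:
  10001
  11001
Read columns: 1101000011

1101000011


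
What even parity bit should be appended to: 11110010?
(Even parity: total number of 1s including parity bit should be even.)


Number of 1s in data: 5
Parity bit: 1

1


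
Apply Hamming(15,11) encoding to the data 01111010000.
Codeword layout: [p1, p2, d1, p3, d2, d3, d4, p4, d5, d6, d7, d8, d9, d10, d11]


Parity bits: p1=0, p2=1, p3=1, p4=0

010111101010000


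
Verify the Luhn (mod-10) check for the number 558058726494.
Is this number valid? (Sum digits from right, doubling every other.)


Luhn sum = 49
49 mod 10 = 9

Invalid (Luhn sum mod 10 = 9)


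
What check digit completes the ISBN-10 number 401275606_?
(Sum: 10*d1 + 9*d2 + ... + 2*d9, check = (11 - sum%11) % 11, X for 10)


Weighted sum: 165
165 mod 11 = 0

Check digit: 0


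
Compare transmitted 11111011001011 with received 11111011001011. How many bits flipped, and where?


XOR: 00000000000000

0 errors (received matches sent)


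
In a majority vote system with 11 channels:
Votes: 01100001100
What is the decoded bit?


Ones: 4 out of 11
Threshold: 6

0 (4/11 voted 1)


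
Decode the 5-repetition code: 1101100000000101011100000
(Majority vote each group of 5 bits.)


Groups: 11011, 00000, 00010, 10111, 00000
Majority votes: 10010

10010


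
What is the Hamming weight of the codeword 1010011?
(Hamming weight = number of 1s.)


Counting 1s in 1010011

4


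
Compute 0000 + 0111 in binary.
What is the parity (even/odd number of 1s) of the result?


0000 = 0
0111 = 7
Sum = 7 = 111
1s count = 3

odd parity (3 ones in 111)


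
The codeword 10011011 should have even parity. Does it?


Number of 1s: 5

No, parity error (5 ones)


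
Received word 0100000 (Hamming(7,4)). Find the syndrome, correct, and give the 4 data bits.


Syndrome = 2: error at position 2

Data: 0000 (corrected bit 2)


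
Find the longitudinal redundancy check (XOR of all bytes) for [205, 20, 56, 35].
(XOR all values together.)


XOR chain: 205 ^ 20 ^ 56 ^ 35 = 194

194


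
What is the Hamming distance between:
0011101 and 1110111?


XOR: 1101010
Count of 1s: 4

4


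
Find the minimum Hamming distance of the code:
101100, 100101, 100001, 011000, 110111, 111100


Comparing all pairs, minimum distance: 1
Can detect 0 errors, correct 0 errors

1


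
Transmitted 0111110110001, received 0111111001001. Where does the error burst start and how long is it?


XOR: 0000001111000

Burst at position 6, length 4


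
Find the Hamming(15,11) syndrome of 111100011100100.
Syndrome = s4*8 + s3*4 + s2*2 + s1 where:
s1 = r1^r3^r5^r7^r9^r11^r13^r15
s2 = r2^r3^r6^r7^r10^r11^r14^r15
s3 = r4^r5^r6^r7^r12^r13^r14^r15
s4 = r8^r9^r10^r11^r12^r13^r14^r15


s1=0, s2=1, s3=0, s4=0

Syndrome = 2 (error at position 2)


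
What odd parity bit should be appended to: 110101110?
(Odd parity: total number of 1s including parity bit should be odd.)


Number of 1s in data: 6
Parity bit: 1

1


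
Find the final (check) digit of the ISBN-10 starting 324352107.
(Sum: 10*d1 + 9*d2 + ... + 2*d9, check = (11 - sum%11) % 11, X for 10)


Weighted sum: 159
159 mod 11 = 5

Check digit: 6


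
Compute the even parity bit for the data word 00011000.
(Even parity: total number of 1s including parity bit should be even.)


Number of 1s in data: 2
Parity bit: 0

0


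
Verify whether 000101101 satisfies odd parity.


Number of 1s: 4

No, parity error (4 ones)


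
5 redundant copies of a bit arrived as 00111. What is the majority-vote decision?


Ones: 3 out of 5
Threshold: 3

1 (3/5 voted 1)


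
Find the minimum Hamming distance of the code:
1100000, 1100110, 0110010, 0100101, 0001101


Comparing all pairs, minimum distance: 2
Can detect 1 errors, correct 0 errors

2


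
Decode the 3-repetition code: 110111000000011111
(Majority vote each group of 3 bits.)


Groups: 110, 111, 000, 000, 011, 111
Majority votes: 110011

110011


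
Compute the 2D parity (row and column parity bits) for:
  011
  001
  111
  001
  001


Row parities: 01111
Column parities: 101

Row P: 01111, Col P: 101, Corner: 0


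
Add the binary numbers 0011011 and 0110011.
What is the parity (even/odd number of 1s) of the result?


0011011 = 27
0110011 = 51
Sum = 78 = 1001110
1s count = 4

even parity (4 ones in 1001110)


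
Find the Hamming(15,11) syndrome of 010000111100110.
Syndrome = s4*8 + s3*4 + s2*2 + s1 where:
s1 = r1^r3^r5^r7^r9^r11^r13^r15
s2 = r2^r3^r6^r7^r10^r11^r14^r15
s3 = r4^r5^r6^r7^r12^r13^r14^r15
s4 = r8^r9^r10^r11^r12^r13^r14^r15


s1=1, s2=0, s3=1, s4=1

Syndrome = 13 (error at position 13)


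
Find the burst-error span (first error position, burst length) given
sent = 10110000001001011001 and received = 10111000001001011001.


XOR: 00001000000000000000

Burst at position 4, length 1


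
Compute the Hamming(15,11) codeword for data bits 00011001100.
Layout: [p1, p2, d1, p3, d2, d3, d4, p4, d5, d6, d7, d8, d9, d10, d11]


Parity bits: p1=1, p2=1, p3=1, p4=1

110100111001100


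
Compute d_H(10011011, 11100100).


XOR: 01111111
Count of 1s: 7

7


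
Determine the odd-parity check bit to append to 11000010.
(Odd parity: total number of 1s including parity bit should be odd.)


Number of 1s in data: 3
Parity bit: 0

0


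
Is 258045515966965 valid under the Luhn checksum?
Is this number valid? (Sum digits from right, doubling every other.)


Luhn sum = 63
63 mod 10 = 3

Invalid (Luhn sum mod 10 = 3)


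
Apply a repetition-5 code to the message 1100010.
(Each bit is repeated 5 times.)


Each bit -> 5 copies

11111111110000000000000001111100000


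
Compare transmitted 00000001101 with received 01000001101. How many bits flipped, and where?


XOR: 01000000000

1 error(s) at position(s): 1


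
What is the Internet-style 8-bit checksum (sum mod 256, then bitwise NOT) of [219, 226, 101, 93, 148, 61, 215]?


Sum = 1063 mod 256 = 39
Complement = 216

216


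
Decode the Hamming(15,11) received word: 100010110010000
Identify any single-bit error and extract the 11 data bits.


Syndrome = 0: no error detected

Data: 01010010000 (no errors)


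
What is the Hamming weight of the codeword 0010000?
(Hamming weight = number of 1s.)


Counting 1s in 0010000

1


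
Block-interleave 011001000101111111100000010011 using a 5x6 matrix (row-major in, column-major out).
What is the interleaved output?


Matrix:
  011001
  000101
  111111
  100000
  010011
Read columns: 001101010110100011000010111101

001101010110100011000010111101


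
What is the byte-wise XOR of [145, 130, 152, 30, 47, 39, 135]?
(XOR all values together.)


XOR chain: 145 ^ 130 ^ 152 ^ 30 ^ 47 ^ 39 ^ 135 = 26

26


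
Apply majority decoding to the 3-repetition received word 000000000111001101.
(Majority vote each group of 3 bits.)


Groups: 000, 000, 000, 111, 001, 101
Majority votes: 000101

000101


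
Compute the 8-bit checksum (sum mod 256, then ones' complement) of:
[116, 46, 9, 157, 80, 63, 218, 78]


Sum = 767 mod 256 = 255
Complement = 0

0


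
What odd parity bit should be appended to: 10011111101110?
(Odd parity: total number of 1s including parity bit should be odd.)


Number of 1s in data: 10
Parity bit: 1

1


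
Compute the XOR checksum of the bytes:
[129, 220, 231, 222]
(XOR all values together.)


XOR chain: 129 ^ 220 ^ 231 ^ 222 = 100

100


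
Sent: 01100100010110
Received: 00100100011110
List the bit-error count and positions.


XOR: 01000000001000

2 error(s) at position(s): 1, 10


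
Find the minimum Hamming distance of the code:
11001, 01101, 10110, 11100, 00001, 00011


Comparing all pairs, minimum distance: 1
Can detect 0 errors, correct 0 errors

1


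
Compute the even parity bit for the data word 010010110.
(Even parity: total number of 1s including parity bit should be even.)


Number of 1s in data: 4
Parity bit: 0

0


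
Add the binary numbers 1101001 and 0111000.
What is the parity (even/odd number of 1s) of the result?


1101001 = 105
0111000 = 56
Sum = 161 = 10100001
1s count = 3

odd parity (3 ones in 10100001)


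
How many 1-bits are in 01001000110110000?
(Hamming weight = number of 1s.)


Counting 1s in 01001000110110000

6


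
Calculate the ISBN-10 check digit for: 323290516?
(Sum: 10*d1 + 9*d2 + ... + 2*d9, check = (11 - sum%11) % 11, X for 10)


Weighted sum: 175
175 mod 11 = 10

Check digit: 1


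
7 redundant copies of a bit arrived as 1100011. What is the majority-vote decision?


Ones: 4 out of 7
Threshold: 4

1 (4/7 voted 1)


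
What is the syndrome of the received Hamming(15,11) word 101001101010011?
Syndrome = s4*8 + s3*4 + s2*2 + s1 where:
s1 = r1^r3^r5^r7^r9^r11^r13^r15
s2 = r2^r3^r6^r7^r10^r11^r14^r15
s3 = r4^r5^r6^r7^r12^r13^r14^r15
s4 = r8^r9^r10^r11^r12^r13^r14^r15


s1=0, s2=0, s3=0, s4=0

Syndrome = 0 (no error)


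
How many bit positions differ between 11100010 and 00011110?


XOR: 11111100
Count of 1s: 6

6


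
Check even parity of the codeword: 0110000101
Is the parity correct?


Number of 1s: 4

Yes, parity is correct (4 ones)


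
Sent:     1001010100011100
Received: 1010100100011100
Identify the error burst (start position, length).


XOR: 0011110000000000

Burst at position 2, length 4


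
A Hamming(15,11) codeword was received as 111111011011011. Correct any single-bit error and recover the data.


Syndrome = 0: no error detected

Data: 11101011011 (no errors)


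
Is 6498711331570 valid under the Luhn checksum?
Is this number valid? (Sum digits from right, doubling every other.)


Luhn sum = 61
61 mod 10 = 1

Invalid (Luhn sum mod 10 = 1)


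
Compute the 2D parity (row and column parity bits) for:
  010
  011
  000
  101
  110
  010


Row parities: 100001
Column parities: 000

Row P: 100001, Col P: 000, Corner: 0


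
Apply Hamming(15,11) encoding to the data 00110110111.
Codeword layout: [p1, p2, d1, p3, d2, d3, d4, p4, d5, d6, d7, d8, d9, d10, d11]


Parity bits: p1=0, p2=0, p3=1, p4=1

000101110110111


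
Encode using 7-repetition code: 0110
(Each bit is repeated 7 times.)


Each bit -> 7 copies

0000000111111111111110000000


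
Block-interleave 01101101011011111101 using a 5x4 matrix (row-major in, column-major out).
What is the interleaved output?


Matrix:
  0110
  1101
  0110
  1111
  1101
Read columns: 01011111111011001011

01011111111011001011


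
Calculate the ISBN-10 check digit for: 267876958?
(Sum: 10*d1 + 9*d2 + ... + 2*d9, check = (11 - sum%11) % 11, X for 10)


Weighted sum: 325
325 mod 11 = 6

Check digit: 5


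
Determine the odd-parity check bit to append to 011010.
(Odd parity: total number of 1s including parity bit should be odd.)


Number of 1s in data: 3
Parity bit: 0

0


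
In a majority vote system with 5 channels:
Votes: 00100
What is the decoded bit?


Ones: 1 out of 5
Threshold: 3

0 (1/5 voted 1)


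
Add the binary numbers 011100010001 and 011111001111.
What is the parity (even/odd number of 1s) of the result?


011100010001 = 1809
011111001111 = 1999
Sum = 3808 = 111011100000
1s count = 6

even parity (6 ones in 111011100000)


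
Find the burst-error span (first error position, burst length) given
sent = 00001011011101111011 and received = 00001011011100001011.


XOR: 00000000000001110000

Burst at position 13, length 3


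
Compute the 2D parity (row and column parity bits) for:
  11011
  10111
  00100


Row parities: 001
Column parities: 01000

Row P: 001, Col P: 01000, Corner: 1


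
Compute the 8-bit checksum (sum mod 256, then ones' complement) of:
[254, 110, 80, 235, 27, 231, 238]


Sum = 1175 mod 256 = 151
Complement = 104

104


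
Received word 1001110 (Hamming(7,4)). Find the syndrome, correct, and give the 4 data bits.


Syndrome = 6: error at position 6

Data: 0100 (corrected bit 6)


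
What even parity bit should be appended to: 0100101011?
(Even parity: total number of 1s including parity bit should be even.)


Number of 1s in data: 5
Parity bit: 1

1


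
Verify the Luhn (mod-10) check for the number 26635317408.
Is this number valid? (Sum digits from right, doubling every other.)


Luhn sum = 46
46 mod 10 = 6

Invalid (Luhn sum mod 10 = 6)


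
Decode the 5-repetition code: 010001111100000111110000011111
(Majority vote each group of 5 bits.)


Groups: 01000, 11111, 00000, 11111, 00000, 11111
Majority votes: 010101

010101


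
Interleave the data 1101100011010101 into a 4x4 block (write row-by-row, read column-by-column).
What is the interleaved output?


Matrix:
  1101
  1000
  1101
  0101
Read columns: 1110101100001011

1110101100001011


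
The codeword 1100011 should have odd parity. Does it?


Number of 1s: 4

No, parity error (4 ones)


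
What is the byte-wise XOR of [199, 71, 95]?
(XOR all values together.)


XOR chain: 199 ^ 71 ^ 95 = 223

223


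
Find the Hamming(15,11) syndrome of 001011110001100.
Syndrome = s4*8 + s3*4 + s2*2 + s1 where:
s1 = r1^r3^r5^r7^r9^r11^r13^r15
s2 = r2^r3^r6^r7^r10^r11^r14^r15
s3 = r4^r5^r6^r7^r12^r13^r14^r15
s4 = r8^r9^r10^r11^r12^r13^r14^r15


s1=0, s2=1, s3=1, s4=1

Syndrome = 14 (error at position 14)


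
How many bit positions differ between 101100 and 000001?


XOR: 101101
Count of 1s: 4

4


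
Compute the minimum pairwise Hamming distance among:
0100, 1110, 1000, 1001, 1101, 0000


Comparing all pairs, minimum distance: 1
Can detect 0 errors, correct 0 errors

1


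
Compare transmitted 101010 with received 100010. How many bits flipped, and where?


XOR: 001000

1 error(s) at position(s): 2


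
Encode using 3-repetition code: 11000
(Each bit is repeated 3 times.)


Each bit -> 3 copies

111111000000000


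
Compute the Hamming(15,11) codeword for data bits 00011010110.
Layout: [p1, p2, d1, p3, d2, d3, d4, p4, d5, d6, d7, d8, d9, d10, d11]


Parity bits: p1=0, p2=1, p3=1, p4=0

010100101010110


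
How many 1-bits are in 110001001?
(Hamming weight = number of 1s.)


Counting 1s in 110001001

4


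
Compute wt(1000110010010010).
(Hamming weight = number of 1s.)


Counting 1s in 1000110010010010

6


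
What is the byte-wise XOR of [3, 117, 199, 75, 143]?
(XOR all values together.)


XOR chain: 3 ^ 117 ^ 199 ^ 75 ^ 143 = 117

117


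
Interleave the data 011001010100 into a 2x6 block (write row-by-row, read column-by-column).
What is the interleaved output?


Matrix:
  011001
  010100
Read columns: 001110010010

001110010010


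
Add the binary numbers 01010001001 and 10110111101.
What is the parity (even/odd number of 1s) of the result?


01010001001 = 649
10110111101 = 1469
Sum = 2118 = 100001000110
1s count = 4

even parity (4 ones in 100001000110)


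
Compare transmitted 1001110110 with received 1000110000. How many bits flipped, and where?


XOR: 0001000110

3 error(s) at position(s): 3, 7, 8


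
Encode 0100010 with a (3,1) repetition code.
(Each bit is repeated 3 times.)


Each bit -> 3 copies

000111000000000111000


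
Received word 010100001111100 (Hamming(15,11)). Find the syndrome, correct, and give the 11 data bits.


Syndrome = 15: error at position 15

Data: 00001111101 (corrected bit 15)


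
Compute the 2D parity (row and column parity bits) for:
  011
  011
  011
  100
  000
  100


Row parities: 000101
Column parities: 011

Row P: 000101, Col P: 011, Corner: 0


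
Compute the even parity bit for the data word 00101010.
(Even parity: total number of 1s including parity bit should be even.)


Number of 1s in data: 3
Parity bit: 1

1


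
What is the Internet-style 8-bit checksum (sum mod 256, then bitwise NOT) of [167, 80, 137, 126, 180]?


Sum = 690 mod 256 = 178
Complement = 77

77


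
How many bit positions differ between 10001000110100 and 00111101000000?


XOR: 10110101110100
Count of 1s: 8

8


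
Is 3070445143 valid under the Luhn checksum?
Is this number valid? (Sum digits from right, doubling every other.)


Luhn sum = 36
36 mod 10 = 6

Invalid (Luhn sum mod 10 = 6)


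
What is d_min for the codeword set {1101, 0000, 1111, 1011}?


Comparing all pairs, minimum distance: 1
Can detect 0 errors, correct 0 errors

1


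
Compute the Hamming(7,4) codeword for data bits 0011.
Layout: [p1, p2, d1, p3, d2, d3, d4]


Parity bits: p1=1, p2=0, p3=0

1000011


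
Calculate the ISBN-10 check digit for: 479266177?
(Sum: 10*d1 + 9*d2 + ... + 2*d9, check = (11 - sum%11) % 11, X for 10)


Weighted sum: 294
294 mod 11 = 8

Check digit: 3


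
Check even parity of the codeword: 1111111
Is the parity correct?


Number of 1s: 7

No, parity error (7 ones)


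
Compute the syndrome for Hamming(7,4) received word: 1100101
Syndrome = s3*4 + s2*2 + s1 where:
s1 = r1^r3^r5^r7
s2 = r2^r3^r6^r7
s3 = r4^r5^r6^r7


s1=1, s2=0, s3=0

Syndrome = 1 (error at position 1)


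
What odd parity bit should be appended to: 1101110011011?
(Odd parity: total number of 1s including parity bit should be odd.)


Number of 1s in data: 9
Parity bit: 0

0


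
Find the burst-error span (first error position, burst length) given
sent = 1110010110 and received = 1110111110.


XOR: 0000101000

Burst at position 4, length 3


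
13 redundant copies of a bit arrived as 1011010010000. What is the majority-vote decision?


Ones: 5 out of 13
Threshold: 7

0 (5/13 voted 1)


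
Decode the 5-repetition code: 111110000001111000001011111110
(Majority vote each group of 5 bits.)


Groups: 11111, 00000, 01111, 00000, 10111, 11110
Majority votes: 101011

101011


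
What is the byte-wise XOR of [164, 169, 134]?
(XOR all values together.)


XOR chain: 164 ^ 169 ^ 134 = 139

139


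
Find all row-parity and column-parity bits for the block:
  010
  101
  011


Row parities: 100
Column parities: 100

Row P: 100, Col P: 100, Corner: 1


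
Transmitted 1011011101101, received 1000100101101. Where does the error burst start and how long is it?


XOR: 0011111000000

Burst at position 2, length 5


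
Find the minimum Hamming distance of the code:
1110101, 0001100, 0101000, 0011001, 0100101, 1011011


Comparing all pairs, minimum distance: 2
Can detect 1 errors, correct 0 errors

2
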